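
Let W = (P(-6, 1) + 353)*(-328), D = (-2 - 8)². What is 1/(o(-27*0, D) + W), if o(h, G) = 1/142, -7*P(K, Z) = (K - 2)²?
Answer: -994/112108425 ≈ -8.8664e-6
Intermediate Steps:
P(K, Z) = -(-2 + K)²/7 (P(K, Z) = -(K - 2)²/7 = -(-2 + K)²/7)
D = 100 (D = (-10)² = 100)
o(h, G) = 1/142
W = -789496/7 (W = (-(-2 - 6)²/7 + 353)*(-328) = (-⅐*(-8)² + 353)*(-328) = (-⅐*64 + 353)*(-328) = (-64/7 + 353)*(-328) = (2407/7)*(-328) = -789496/7 ≈ -1.1279e+5)
1/(o(-27*0, D) + W) = 1/(1/142 - 789496/7) = 1/(-112108425/994) = -994/112108425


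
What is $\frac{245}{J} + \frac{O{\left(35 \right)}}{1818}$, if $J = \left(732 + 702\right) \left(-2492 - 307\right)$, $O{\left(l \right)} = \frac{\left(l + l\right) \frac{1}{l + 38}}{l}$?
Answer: $- \frac{1360411}{29593496718} \approx -4.597 \cdot 10^{-5}$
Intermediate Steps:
$O{\left(l \right)} = \frac{2}{38 + l}$ ($O{\left(l \right)} = \frac{2 l \frac{1}{38 + l}}{l} = \frac{2}{38 + l}$)
$J = -4013766$ ($J = 1434 \left(-2799\right) = -4013766$)
$\frac{245}{J} + \frac{O{\left(35 \right)}}{1818} = \frac{245}{-4013766} + \frac{2 \frac{1}{38 + 35}}{1818} = 245 \left(- \frac{1}{4013766}\right) + \frac{2}{73} \cdot \frac{1}{1818} = - \frac{245}{4013766} + 2 \cdot \frac{1}{73} \cdot \frac{1}{1818} = - \frac{245}{4013766} + \frac{2}{73} \cdot \frac{1}{1818} = - \frac{245}{4013766} + \frac{1}{66357} = - \frac{1360411}{29593496718}$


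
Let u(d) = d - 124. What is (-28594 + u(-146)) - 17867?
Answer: -46731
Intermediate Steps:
u(d) = -124 + d
(-28594 + u(-146)) - 17867 = (-28594 + (-124 - 146)) - 17867 = (-28594 - 270) - 17867 = -28864 - 17867 = -46731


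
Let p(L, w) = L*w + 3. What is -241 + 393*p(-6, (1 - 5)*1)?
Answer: 10370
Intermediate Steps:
p(L, w) = 3 + L*w
-241 + 393*p(-6, (1 - 5)*1) = -241 + 393*(3 - 6*(1 - 5)) = -241 + 393*(3 - (-24)) = -241 + 393*(3 - 6*(-4)) = -241 + 393*(3 + 24) = -241 + 393*27 = -241 + 10611 = 10370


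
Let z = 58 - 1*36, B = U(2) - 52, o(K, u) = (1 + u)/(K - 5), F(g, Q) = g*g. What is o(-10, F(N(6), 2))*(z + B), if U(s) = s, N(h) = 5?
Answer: 728/15 ≈ 48.533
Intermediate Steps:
F(g, Q) = g²
o(K, u) = (1 + u)/(-5 + K)
B = -50 (B = 2 - 52 = -50)
z = 22 (z = 58 - 36 = 22)
o(-10, F(N(6), 2))*(z + B) = ((1 + 5²)/(-5 - 10))*(22 - 50) = ((1 + 25)/(-15))*(-28) = -1/15*26*(-28) = -26/15*(-28) = 728/15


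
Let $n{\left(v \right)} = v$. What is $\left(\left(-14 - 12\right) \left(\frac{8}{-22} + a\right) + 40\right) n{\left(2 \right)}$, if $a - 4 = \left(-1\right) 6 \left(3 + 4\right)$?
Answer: $\frac{22824}{11} \approx 2074.9$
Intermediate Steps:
$a = -38$ ($a = 4 + \left(-1\right) 6 \left(3 + 4\right) = 4 - 42 = -38$)
$\left(\left(-14 - 12\right) \left(\frac{8}{-22} + a\right) + 40\right) n{\left(2 \right)} = \left(\left(-14 - 12\right) \left(\frac{8}{-22} - 38\right) + 40\right) 2 = \left(- 26 \left(8 \left(- \frac{1}{22}\right) - 38\right) + 40\right) 2 = \left(- 26 \left(- \frac{4}{11} - 38\right) + 40\right) 2 = \left(\left(-26\right) \left(- \frac{422}{11}\right) + 40\right) 2 = \left(\frac{10972}{11} + 40\right) 2 = \frac{11412}{11} \cdot 2 = \frac{22824}{11}$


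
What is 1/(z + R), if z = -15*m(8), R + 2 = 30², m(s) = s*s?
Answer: -1/62 ≈ -0.016129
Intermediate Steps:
m(s) = s²
R = 898 (R = -2 + 30² = -2 + 900 = 898)
z = -960 (z = -15*8² = -15*64 = -960)
1/(z + R) = 1/(-960 + 898) = 1/(-62) = -1/62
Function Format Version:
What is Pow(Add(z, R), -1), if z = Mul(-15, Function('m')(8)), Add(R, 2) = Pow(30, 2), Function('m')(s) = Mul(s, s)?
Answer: Rational(-1, 62) ≈ -0.016129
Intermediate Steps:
Function('m')(s) = Pow(s, 2)
R = 898 (R = Add(-2, Pow(30, 2)) = Add(-2, 900) = 898)
z = -960 (z = Mul(-15, Pow(8, 2)) = Mul(-15, 64) = -960)
Pow(Add(z, R), -1) = Pow(Add(-960, 898), -1) = Pow(-62, -1) = Rational(-1, 62)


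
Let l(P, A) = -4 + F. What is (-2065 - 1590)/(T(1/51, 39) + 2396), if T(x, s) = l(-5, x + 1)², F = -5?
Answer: -3655/2477 ≈ -1.4756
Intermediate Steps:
l(P, A) = -9 (l(P, A) = -4 - 5 = -9)
T(x, s) = 81 (T(x, s) = (-9)² = 81)
(-2065 - 1590)/(T(1/51, 39) + 2396) = (-2065 - 1590)/(81 + 2396) = -3655/2477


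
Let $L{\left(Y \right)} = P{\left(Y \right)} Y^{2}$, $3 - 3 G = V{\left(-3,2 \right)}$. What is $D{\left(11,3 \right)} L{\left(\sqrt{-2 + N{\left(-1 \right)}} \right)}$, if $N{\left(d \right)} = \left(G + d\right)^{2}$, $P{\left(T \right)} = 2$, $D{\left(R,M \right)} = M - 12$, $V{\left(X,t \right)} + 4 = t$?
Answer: $28$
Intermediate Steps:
$V{\left(X,t \right)} = -4 + t$
$G = \frac{5}{3}$ ($G = 1 - \frac{-4 + 2}{3} = 1 - - \frac{2}{3} = 1 + \frac{2}{3} = \frac{5}{3} \approx 1.6667$)
$D{\left(R,M \right)} = -12 + M$ ($D{\left(R,M \right)} = M - 12 = -12 + M$)
$N{\left(d \right)} = \left(\frac{5}{3} + d\right)^{2}$
$L{\left(Y \right)} = 2 Y^{2}$
$D{\left(11,3 \right)} L{\left(\sqrt{-2 + N{\left(-1 \right)}} \right)} = \left(-12 + 3\right) 2 \left(\sqrt{-2 + \frac{\left(5 + 3 \left(-1\right)\right)^{2}}{9}}\right)^{2} = - 9 \cdot 2 \left(\sqrt{-2 + \frac{\left(5 - 3\right)^{2}}{9}}\right)^{2} = - 9 \cdot 2 \left(\sqrt{-2 + \frac{2^{2}}{9}}\right)^{2} = - 9 \cdot 2 \left(\sqrt{-2 + \frac{1}{9} \cdot 4}\right)^{2} = - 9 \cdot 2 \left(\sqrt{-2 + \frac{4}{9}}\right)^{2} = - 9 \cdot 2 \left(\sqrt{- \frac{14}{9}}\right)^{2} = - 9 \cdot 2 \left(\frac{i \sqrt{14}}{3}\right)^{2} = - 9 \cdot 2 \left(- \frac{14}{9}\right) = \left(-9\right) \left(- \frac{28}{9}\right) = 28$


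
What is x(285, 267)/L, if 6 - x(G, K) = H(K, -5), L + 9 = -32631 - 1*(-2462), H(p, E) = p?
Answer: 261/30178 ≈ 0.0086487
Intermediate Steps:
L = -30178 (L = -9 + (-32631 - 1*(-2462)) = -9 + (-32631 + 2462) = -9 - 30169 = -30178)
x(G, K) = 6 - K
x(285, 267)/L = (6 - 1*267)/(-30178) = (6 - 267)*(-1/30178) = -261*(-1/30178) = 261/30178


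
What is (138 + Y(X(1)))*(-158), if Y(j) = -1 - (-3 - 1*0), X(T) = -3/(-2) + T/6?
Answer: -22120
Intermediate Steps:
X(T) = 3/2 + T/6 (X(T) = -3*(-½) + T*(⅙) = 3/2 + T/6)
Y(j) = 2 (Y(j) = -1 - (-3 + 0) = -1 - 1*(-3) = -1 + 3 = 2)
(138 + Y(X(1)))*(-158) = (138 + 2)*(-158) = 140*(-158) = -22120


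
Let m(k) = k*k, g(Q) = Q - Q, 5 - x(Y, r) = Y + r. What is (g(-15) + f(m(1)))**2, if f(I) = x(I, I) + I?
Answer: 16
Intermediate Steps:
x(Y, r) = 5 - Y - r (x(Y, r) = 5 - (Y + r) = 5 + (-Y - r) = 5 - Y - r)
g(Q) = 0
m(k) = k**2
f(I) = 5 - I (f(I) = (5 - I - I) + I = (5 - 2*I) + I = 5 - I)
(g(-15) + f(m(1)))**2 = (0 + (5 - 1*1**2))**2 = (0 + (5 - 1*1))**2 = (0 + (5 - 1))**2 = (0 + 4)**2 = 4**2 = 16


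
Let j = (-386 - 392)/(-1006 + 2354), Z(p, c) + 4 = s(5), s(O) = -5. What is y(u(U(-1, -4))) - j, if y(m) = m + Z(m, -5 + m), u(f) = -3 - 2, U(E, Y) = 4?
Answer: -9047/674 ≈ -13.423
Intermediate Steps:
Z(p, c) = -9 (Z(p, c) = -4 - 5 = -9)
u(f) = -5
j = -389/674 (j = -778/1348 = -778*1/1348 = -389/674 ≈ -0.57715)
y(m) = -9 + m (y(m) = m - 9 = -9 + m)
y(u(U(-1, -4))) - j = (-9 - 5) - 1*(-389/674) = -14 + 389/674 = -9047/674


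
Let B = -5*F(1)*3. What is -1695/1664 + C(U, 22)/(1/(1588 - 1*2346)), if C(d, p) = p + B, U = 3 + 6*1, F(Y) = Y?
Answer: -8830879/1664 ≈ -5307.0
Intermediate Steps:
B = -15 (B = -5*1*3 = -5*3 = -15)
U = 9 (U = 3 + 6 = 9)
C(d, p) = -15 + p (C(d, p) = p - 15 = -15 + p)
-1695/1664 + C(U, 22)/(1/(1588 - 1*2346)) = -1695/1664 + (-15 + 22)/(1/(1588 - 1*2346)) = -1695*1/1664 + 7/(1/(1588 - 2346)) = -1695/1664 + 7/(1/(-758)) = -1695/1664 + 7/(-1/758) = -1695/1664 + 7*(-758) = -1695/1664 - 5306 = -8830879/1664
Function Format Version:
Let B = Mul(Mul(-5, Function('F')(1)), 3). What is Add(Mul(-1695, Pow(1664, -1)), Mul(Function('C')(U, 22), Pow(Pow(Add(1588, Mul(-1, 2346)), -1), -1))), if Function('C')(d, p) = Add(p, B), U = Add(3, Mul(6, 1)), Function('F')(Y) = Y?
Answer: Rational(-8830879, 1664) ≈ -5307.0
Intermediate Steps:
B = -15 (B = Mul(Mul(-5, 1), 3) = Mul(-5, 3) = -15)
U = 9 (U = Add(3, 6) = 9)
Function('C')(d, p) = Add(-15, p) (Function('C')(d, p) = Add(p, -15) = Add(-15, p))
Add(Mul(-1695, Pow(1664, -1)), Mul(Function('C')(U, 22), Pow(Pow(Add(1588, Mul(-1, 2346)), -1), -1))) = Add(Mul(-1695, Pow(1664, -1)), Mul(Add(-15, 22), Pow(Pow(Add(1588, Mul(-1, 2346)), -1), -1))) = Add(Mul(-1695, Rational(1, 1664)), Mul(7, Pow(Pow(Add(1588, -2346), -1), -1))) = Add(Rational(-1695, 1664), Mul(7, Pow(Pow(-758, -1), -1))) = Add(Rational(-1695, 1664), Mul(7, Pow(Rational(-1, 758), -1))) = Add(Rational(-1695, 1664), Mul(7, -758)) = Add(Rational(-1695, 1664), -5306) = Rational(-8830879, 1664)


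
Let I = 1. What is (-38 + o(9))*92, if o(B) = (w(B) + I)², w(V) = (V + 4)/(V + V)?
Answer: -261073/81 ≈ -3223.1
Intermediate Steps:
w(V) = (4 + V)/(2*V) (w(V) = (4 + V)/((2*V)) = (4 + V)*(1/(2*V)) = (4 + V)/(2*V))
o(B) = (1 + (4 + B)/(2*B))² (o(B) = ((4 + B)/(2*B) + 1)² = (1 + (4 + B)/(2*B))²)
(-38 + o(9))*92 = (-38 + (¼)*(4 + 3*9)²/9²)*92 = (-38 + (¼)*(1/81)*(4 + 27)²)*92 = (-38 + (¼)*(1/81)*31²)*92 = (-38 + (¼)*(1/81)*961)*92 = (-38 + 961/324)*92 = -11351/324*92 = -261073/81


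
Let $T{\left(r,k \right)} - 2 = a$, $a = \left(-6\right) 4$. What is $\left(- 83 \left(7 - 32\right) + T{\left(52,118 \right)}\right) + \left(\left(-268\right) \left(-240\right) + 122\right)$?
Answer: $66495$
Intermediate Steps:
$a = -24$
$T{\left(r,k \right)} = -22$ ($T{\left(r,k \right)} = 2 - 24 = -22$)
$\left(- 83 \left(7 - 32\right) + T{\left(52,118 \right)}\right) + \left(\left(-268\right) \left(-240\right) + 122\right) = \left(- 83 \left(7 - 32\right) - 22\right) + \left(\left(-268\right) \left(-240\right) + 122\right) = \left(- 83 \left(7 - 32\right) - 22\right) + \left(64320 + 122\right) = \left(\left(-83\right) \left(-25\right) - 22\right) + 64442 = \left(2075 - 22\right) + 64442 = 2053 + 64442 = 66495$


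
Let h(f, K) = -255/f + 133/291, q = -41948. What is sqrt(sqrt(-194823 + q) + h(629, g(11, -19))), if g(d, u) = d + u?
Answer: sqrt(5986452 + 115928289*I*sqrt(236771))/10767 ≈ 15.599 + 15.597*I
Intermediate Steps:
h(f, K) = 133/291 - 255/f (h(f, K) = -255/f + 133*(1/291) = -255/f + 133/291 = 133/291 - 255/f)
sqrt(sqrt(-194823 + q) + h(629, g(11, -19))) = sqrt(sqrt(-194823 - 41948) + (133/291 - 255/629)) = sqrt(sqrt(-236771) + (133/291 - 255*1/629)) = sqrt(I*sqrt(236771) + (133/291 - 15/37)) = sqrt(I*sqrt(236771) + 556/10767) = sqrt(556/10767 + I*sqrt(236771))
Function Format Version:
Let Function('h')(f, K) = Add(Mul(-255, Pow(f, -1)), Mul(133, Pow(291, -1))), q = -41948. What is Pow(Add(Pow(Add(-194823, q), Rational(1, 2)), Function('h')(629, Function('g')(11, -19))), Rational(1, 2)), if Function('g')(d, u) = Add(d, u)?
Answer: Mul(Rational(1, 10767), Pow(Add(5986452, Mul(115928289, I, Pow(236771, Rational(1, 2)))), Rational(1, 2))) ≈ Add(15.599, Mul(15.597, I))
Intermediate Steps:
Function('h')(f, K) = Add(Rational(133, 291), Mul(-255, Pow(f, -1))) (Function('h')(f, K) = Add(Mul(-255, Pow(f, -1)), Mul(133, Rational(1, 291))) = Add(Mul(-255, Pow(f, -1)), Rational(133, 291)) = Add(Rational(133, 291), Mul(-255, Pow(f, -1))))
Pow(Add(Pow(Add(-194823, q), Rational(1, 2)), Function('h')(629, Function('g')(11, -19))), Rational(1, 2)) = Pow(Add(Pow(Add(-194823, -41948), Rational(1, 2)), Add(Rational(133, 291), Mul(-255, Pow(629, -1)))), Rational(1, 2)) = Pow(Add(Pow(-236771, Rational(1, 2)), Add(Rational(133, 291), Mul(-255, Rational(1, 629)))), Rational(1, 2)) = Pow(Add(Mul(I, Pow(236771, Rational(1, 2))), Add(Rational(133, 291), Rational(-15, 37))), Rational(1, 2)) = Pow(Add(Mul(I, Pow(236771, Rational(1, 2))), Rational(556, 10767)), Rational(1, 2)) = Pow(Add(Rational(556, 10767), Mul(I, Pow(236771, Rational(1, 2)))), Rational(1, 2))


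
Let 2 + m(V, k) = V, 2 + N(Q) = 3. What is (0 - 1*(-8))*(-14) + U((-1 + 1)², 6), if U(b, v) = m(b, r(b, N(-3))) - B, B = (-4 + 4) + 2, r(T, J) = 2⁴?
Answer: -116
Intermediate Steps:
N(Q) = 1 (N(Q) = -2 + 3 = 1)
r(T, J) = 16
B = 2 (B = 0 + 2 = 2)
m(V, k) = -2 + V
U(b, v) = -4 + b (U(b, v) = (-2 + b) - 1*2 = (-2 + b) - 2 = -4 + b)
(0 - 1*(-8))*(-14) + U((-1 + 1)², 6) = (0 - 1*(-8))*(-14) + (-4 + (-1 + 1)²) = (0 + 8)*(-14) + (-4 + 0²) = 8*(-14) + (-4 + 0) = -112 - 4 = -116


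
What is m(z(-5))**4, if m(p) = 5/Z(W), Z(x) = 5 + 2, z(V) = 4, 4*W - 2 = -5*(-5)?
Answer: 625/2401 ≈ 0.26031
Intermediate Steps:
W = 27/4 (W = 1/2 + (-5*(-5))/4 = 1/2 + (1/4)*25 = 1/2 + 25/4 = 27/4 ≈ 6.7500)
Z(x) = 7
m(p) = 5/7
m(z(-5))**4 = (5/7)**4 = 625/2401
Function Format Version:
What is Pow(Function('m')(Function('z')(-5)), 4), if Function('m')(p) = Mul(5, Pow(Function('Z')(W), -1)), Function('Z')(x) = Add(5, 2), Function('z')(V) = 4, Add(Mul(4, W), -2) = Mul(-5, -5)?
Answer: Rational(625, 2401) ≈ 0.26031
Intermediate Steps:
W = Rational(27, 4) (W = Add(Rational(1, 2), Mul(Rational(1, 4), Mul(-5, -5))) = Add(Rational(1, 2), Mul(Rational(1, 4), 25)) = Add(Rational(1, 2), Rational(25, 4)) = Rational(27, 4) ≈ 6.7500)
Function('Z')(x) = 7
Function('m')(p) = Rational(5, 7) (Function('m')(p) = Mul(5, Pow(7, -1)) = Mul(5, Rational(1, 7)) = Rational(5, 7))
Pow(Function('m')(Function('z')(-5)), 4) = Pow(Rational(5, 7), 4) = Rational(625, 2401)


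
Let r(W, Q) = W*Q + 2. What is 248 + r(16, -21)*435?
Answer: -145042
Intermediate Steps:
r(W, Q) = 2 + Q*W (r(W, Q) = Q*W + 2 = 2 + Q*W)
248 + r(16, -21)*435 = 248 + (2 - 21*16)*435 = 248 + (2 - 336)*435 = 248 - 334*435 = 248 - 145290 = -145042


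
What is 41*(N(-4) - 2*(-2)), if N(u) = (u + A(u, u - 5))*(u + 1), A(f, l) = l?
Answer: 1763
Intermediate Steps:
N(u) = (1 + u)*(-5 + 2*u) (N(u) = (u + (u - 5))*(u + 1) = (u + (-5 + u))*(1 + u) = (-5 + 2*u)*(1 + u) = (1 + u)*(-5 + 2*u))
41*(N(-4) - 2*(-2)) = 41*((-5 - 3*(-4) + 2*(-4)²) - 2*(-2)) = 41*((-5 + 12 + 2*16) + 4) = 41*((-5 + 12 + 32) + 4) = 41*(39 + 4) = 41*43 = 1763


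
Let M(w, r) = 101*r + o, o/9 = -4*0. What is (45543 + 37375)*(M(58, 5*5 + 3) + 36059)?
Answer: 3224432266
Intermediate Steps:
o = 0 (o = 9*(-4*0) = 9*0 = 0)
M(w, r) = 101*r (M(w, r) = 101*r + 0 = 101*r)
(45543 + 37375)*(M(58, 5*5 + 3) + 36059) = (45543 + 37375)*(101*(5*5 + 3) + 36059) = 82918*(101*(25 + 3) + 36059) = 82918*(101*28 + 36059) = 82918*(2828 + 36059) = 82918*38887 = 3224432266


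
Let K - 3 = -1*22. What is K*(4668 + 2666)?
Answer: -139346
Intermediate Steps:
K = -19 (K = 3 - 1*22 = 3 - 22 = -19)
K*(4668 + 2666) = -19*(4668 + 2666) = -19*7334 = -139346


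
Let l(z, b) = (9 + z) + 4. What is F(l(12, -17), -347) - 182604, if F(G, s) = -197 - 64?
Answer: -182865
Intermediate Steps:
l(z, b) = 13 + z
F(G, s) = -261
F(l(12, -17), -347) - 182604 = -261 - 182604 = -182865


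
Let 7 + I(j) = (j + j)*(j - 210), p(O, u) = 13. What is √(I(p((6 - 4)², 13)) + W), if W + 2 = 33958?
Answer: 3*√3203 ≈ 169.79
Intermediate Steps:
W = 33956 (W = -2 + 33958 = 33956)
I(j) = -7 + 2*j*(-210 + j) (I(j) = -7 + (j + j)*(j - 210) = -7 + (2*j)*(-210 + j) = -7 + 2*j*(-210 + j))
√(I(p((6 - 4)², 13)) + W) = √((-7 - 420*13 + 2*13²) + 33956) = √((-7 - 5460 + 2*169) + 33956) = √((-7 - 5460 + 338) + 33956) = √(-5129 + 33956) = √28827 = 3*√3203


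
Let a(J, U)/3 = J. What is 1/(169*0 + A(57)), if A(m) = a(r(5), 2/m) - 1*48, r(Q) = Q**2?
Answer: 1/27 ≈ 0.037037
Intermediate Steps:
a(J, U) = 3*J
A(m) = 27 (A(m) = 3*5**2 - 1*48 = 3*25 - 48 = 75 - 48 = 27)
1/(169*0 + A(57)) = 1/(169*0 + 27) = 1/(0 + 27) = 1/27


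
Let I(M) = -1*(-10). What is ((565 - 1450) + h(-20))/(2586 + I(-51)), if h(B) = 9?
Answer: -219/649 ≈ -0.33744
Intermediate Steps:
I(M) = 10
((565 - 1450) + h(-20))/(2586 + I(-51)) = ((565 - 1450) + 9)/(2586 + 10) = (-885 + 9)/2596 = -876*1/2596 = -219/649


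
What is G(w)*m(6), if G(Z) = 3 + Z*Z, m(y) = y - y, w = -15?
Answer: 0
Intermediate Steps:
m(y) = 0
G(Z) = 3 + Z²
G(w)*m(6) = (3 + (-15)²)*0 = (3 + 225)*0 = 228*0 = 0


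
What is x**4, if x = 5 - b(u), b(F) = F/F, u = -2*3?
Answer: 256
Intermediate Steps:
u = -6
b(F) = 1
x = 4 (x = 5 - 1*1 = 5 - 1 = 4)
x**4 = 4**4 = 256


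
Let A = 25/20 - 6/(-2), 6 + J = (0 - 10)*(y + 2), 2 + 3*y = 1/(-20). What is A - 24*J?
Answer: 1857/4 ≈ 464.25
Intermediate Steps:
y = -41/60 (y = -2/3 + (1/3)/(-20) = -2/3 + (1/3)*(-1/20) = -2/3 - 1/60 = -41/60 ≈ -0.68333)
J = -115/6 (J = -6 + (0 - 10)*(-41/60 + 2) = -6 - 10*79/60 = -6 - 79/6 = -115/6 ≈ -19.167)
A = 17/4 (A = 25*(1/20) - 6*(-1/2) = 5/4 + 3 = 17/4 ≈ 4.2500)
A - 24*J = 17/4 - 24*(-115/6) = 17/4 + 460 = 1857/4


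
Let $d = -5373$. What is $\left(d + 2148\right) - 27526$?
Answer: $-30751$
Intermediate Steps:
$\left(d + 2148\right) - 27526 = \left(-5373 + 2148\right) - 27526 = -3225 - 27526 = -30751$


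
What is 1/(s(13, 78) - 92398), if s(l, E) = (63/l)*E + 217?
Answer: -1/91803 ≈ -1.0893e-5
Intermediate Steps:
s(l, E) = 217 + 63*E/l (s(l, E) = 63*E/l + 217 = 217 + 63*E/l)
1/(s(13, 78) - 92398) = 1/((217 + 63*78/13) - 92398) = 1/((217 + 63*78*(1/13)) - 92398) = 1/((217 + 378) - 92398) = 1/(595 - 92398) = 1/(-91803) = -1/91803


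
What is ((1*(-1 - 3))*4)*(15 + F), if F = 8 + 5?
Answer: -448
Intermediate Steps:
F = 13
((1*(-1 - 3))*4)*(15 + F) = ((1*(-1 - 3))*4)*(15 + 13) = ((1*(-4))*4)*28 = -4*4*28 = -16*28 = -448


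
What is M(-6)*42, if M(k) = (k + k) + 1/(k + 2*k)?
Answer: -1519/3 ≈ -506.33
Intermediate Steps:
M(k) = 2*k + 1/(3*k)
M(-6)*42 = (2*(-6) + (⅓)/(-6))*42 = (-12 + (⅓)*(-⅙))*42 = (-12 - 1/18)*42 = -217/18*42 = -1519/3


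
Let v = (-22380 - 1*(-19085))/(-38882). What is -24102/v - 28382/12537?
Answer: -11748942025358/41309415 ≈ -2.8441e+5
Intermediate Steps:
v = 3295/38882 (v = (-22380 + 19085)*(-1/38882) = -3295*(-1/38882) = 3295/38882 ≈ 0.084744)
-24102/v - 28382/12537 = -24102/3295/38882 - 28382/12537 = -24102*38882/3295 - 28382*1/12537 = -937133964/3295 - 28382/12537 = -11748942025358/41309415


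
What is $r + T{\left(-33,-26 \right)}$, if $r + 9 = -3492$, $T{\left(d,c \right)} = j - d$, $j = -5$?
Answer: $-3473$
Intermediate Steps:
$T{\left(d,c \right)} = -5 - d$
$r = -3501$ ($r = -9 - 3492 = -3501$)
$r + T{\left(-33,-26 \right)} = -3501 - -28 = -3501 + \left(-5 + 33\right) = -3501 + 28 = -3473$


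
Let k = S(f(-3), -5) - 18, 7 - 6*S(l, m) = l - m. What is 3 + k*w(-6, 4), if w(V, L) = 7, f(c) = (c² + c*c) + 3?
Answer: -871/6 ≈ -145.17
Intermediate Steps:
f(c) = 3 + 2*c² (f(c) = (c² + c²) + 3 = 2*c² + 3 = 3 + 2*c²)
S(l, m) = 7/6 - l/6 + m/6 (S(l, m) = 7/6 - (l - m)/6 = 7/6 + (-l/6 + m/6) = 7/6 - l/6 + m/6)
k = -127/6 (k = (7/6 - (3 + 2*(-3)²)/6 + (⅙)*(-5)) - 18 = (7/6 - (3 + 2*9)/6 - ⅚) - 18 = (7/6 - (3 + 18)/6 - ⅚) - 18 = (7/6 - ⅙*21 - ⅚) - 18 = (7/6 - 7/2 - ⅚) - 18 = -19/6 - 18 = -127/6 ≈ -21.167)
3 + k*w(-6, 4) = 3 - 127/6*7 = 3 - 889/6 = -871/6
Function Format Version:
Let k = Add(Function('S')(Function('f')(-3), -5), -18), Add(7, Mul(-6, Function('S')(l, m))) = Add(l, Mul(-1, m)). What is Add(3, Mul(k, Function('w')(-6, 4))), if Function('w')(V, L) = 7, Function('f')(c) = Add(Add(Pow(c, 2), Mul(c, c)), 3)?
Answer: Rational(-871, 6) ≈ -145.17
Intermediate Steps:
Function('f')(c) = Add(3, Mul(2, Pow(c, 2))) (Function('f')(c) = Add(Add(Pow(c, 2), Pow(c, 2)), 3) = Add(Mul(2, Pow(c, 2)), 3) = Add(3, Mul(2, Pow(c, 2))))
Function('S')(l, m) = Add(Rational(7, 6), Mul(Rational(-1, 6), l), Mul(Rational(1, 6), m)) (Function('S')(l, m) = Add(Rational(7, 6), Mul(Rational(-1, 6), Add(l, Mul(-1, m)))) = Add(Rational(7, 6), Add(Mul(Rational(-1, 6), l), Mul(Rational(1, 6), m))) = Add(Rational(7, 6), Mul(Rational(-1, 6), l), Mul(Rational(1, 6), m)))
k = Rational(-127, 6) (k = Add(Add(Rational(7, 6), Mul(Rational(-1, 6), Add(3, Mul(2, Pow(-3, 2)))), Mul(Rational(1, 6), -5)), -18) = Add(Add(Rational(7, 6), Mul(Rational(-1, 6), Add(3, Mul(2, 9))), Rational(-5, 6)), -18) = Add(Add(Rational(7, 6), Mul(Rational(-1, 6), Add(3, 18)), Rational(-5, 6)), -18) = Add(Add(Rational(7, 6), Mul(Rational(-1, 6), 21), Rational(-5, 6)), -18) = Add(Add(Rational(7, 6), Rational(-7, 2), Rational(-5, 6)), -18) = Add(Rational(-19, 6), -18) = Rational(-127, 6) ≈ -21.167)
Add(3, Mul(k, Function('w')(-6, 4))) = Add(3, Mul(Rational(-127, 6), 7)) = Add(3, Rational(-889, 6)) = Rational(-871, 6)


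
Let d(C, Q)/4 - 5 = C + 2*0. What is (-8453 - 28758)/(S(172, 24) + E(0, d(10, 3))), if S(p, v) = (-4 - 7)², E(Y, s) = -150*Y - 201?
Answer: 37211/80 ≈ 465.14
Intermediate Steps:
d(C, Q) = 20 + 4*C (d(C, Q) = 20 + 4*(C + 2*0) = 20 + 4*(C + 0) = 20 + 4*C)
E(Y, s) = -201 - 150*Y
S(p, v) = 121 (S(p, v) = (-11)² = 121)
(-8453 - 28758)/(S(172, 24) + E(0, d(10, 3))) = (-8453 - 28758)/(121 + (-201 - 150*0)) = -37211/(121 + (-201 + 0)) = -37211/(121 - 201) = -37211/(-80) = -37211*(-1/80) = 37211/80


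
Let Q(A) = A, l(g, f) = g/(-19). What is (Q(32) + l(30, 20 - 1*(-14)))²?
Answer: 334084/361 ≈ 925.44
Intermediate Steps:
l(g, f) = -g/19 (l(g, f) = g*(-1/19) = -g/19)
(Q(32) + l(30, 20 - 1*(-14)))² = (32 - 1/19*30)² = (32 - 30/19)² = (578/19)² = 334084/361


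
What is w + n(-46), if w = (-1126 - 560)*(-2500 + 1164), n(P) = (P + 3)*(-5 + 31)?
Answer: 2251378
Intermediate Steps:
n(P) = 78 + 26*P (n(P) = (3 + P)*26 = 78 + 26*P)
w = 2252496 (w = -1686*(-1336) = 2252496)
w + n(-46) = 2252496 + (78 + 26*(-46)) = 2252496 + (78 - 1196) = 2252496 - 1118 = 2251378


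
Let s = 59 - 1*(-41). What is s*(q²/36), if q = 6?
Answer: 100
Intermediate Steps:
s = 100 (s = 59 + 41 = 100)
s*(q²/36) = 100*(6²/36) = 100*(36*(1/36)) = 100*1 = 100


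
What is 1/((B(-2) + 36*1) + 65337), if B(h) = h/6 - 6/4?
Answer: 6/392227 ≈ 1.5297e-5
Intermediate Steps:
B(h) = -3/2 + h/6 (B(h) = h*(1/6) - 6*1/4 = h/6 - 3/2 = -3/2 + h/6)
1/((B(-2) + 36*1) + 65337) = 1/(((-3/2 + (1/6)*(-2)) + 36*1) + 65337) = 1/(((-3/2 - 1/3) + 36) + 65337) = 1/((-11/6 + 36) + 65337) = 1/(205/6 + 65337) = 1/(392227/6) = 6/392227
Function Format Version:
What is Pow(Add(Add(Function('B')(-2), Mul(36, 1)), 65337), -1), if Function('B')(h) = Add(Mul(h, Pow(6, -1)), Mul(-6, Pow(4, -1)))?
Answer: Rational(6, 392227) ≈ 1.5297e-5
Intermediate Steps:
Function('B')(h) = Add(Rational(-3, 2), Mul(Rational(1, 6), h)) (Function('B')(h) = Add(Mul(h, Rational(1, 6)), Mul(-6, Rational(1, 4))) = Add(Mul(Rational(1, 6), h), Rational(-3, 2)) = Add(Rational(-3, 2), Mul(Rational(1, 6), h)))
Pow(Add(Add(Function('B')(-2), Mul(36, 1)), 65337), -1) = Pow(Add(Add(Add(Rational(-3, 2), Mul(Rational(1, 6), -2)), Mul(36, 1)), 65337), -1) = Pow(Add(Add(Add(Rational(-3, 2), Rational(-1, 3)), 36), 65337), -1) = Pow(Add(Add(Rational(-11, 6), 36), 65337), -1) = Pow(Add(Rational(205, 6), 65337), -1) = Pow(Rational(392227, 6), -1) = Rational(6, 392227)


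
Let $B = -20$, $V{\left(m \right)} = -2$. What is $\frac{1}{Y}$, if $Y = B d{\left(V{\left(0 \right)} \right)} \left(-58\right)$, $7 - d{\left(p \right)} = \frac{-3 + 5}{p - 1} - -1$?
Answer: $\frac{3}{23200} \approx 0.00012931$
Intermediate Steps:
$d{\left(p \right)} = 6 - \frac{2}{-1 + p}$ ($d{\left(p \right)} = 7 - \left(\frac{-3 + 5}{p - 1} - -1\right) = 7 - \left(\frac{2}{-1 + p} + 1\right) = 7 - \left(1 + \frac{2}{-1 + p}\right) = 6 - \frac{2}{-1 + p}$)
$Y = \frac{23200}{3}$ ($Y = - 20 \frac{2 \left(-4 + 3 \left(-2\right)\right)}{-1 - 2} \left(-58\right) = - 20 \frac{2 \left(-4 - 6\right)}{-3} \left(-58\right) = - 20 \cdot 2 \left(- \frac{1}{3}\right) \left(-10\right) \left(-58\right) = \left(-20\right) \frac{20}{3} \left(-58\right) = \left(- \frac{400}{3}\right) \left(-58\right) = \frac{23200}{3} \approx 7733.3$)
$\frac{1}{Y} = \frac{1}{\frac{23200}{3}} = \frac{3}{23200}$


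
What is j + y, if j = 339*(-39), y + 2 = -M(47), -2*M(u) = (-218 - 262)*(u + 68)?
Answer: -40823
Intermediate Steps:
M(u) = 16320 + 240*u (M(u) = -(-218 - 262)*(u + 68)/2 = -(-240)*(68 + u) = -(-32640 - 480*u)/2 = 16320 + 240*u)
y = -27602 (y = -2 - (16320 + 240*47) = -2 - (16320 + 11280) = -2 - 1*27600 = -2 - 27600 = -27602)
j = -13221
j + y = -13221 - 27602 = -40823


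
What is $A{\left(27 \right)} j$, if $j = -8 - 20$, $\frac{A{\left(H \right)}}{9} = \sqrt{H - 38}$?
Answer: $- 252 i \sqrt{11} \approx - 835.79 i$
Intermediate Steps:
$A{\left(H \right)} = 9 \sqrt{-38 + H}$ ($A{\left(H \right)} = 9 \sqrt{H - 38} = 9 \sqrt{-38 + H}$)
$j = -28$ ($j = -8 - 20 = -28$)
$A{\left(27 \right)} j = 9 \sqrt{-38 + 27} \left(-28\right) = 9 \sqrt{-11} \left(-28\right) = 9 i \sqrt{11} \left(-28\right) = - 252 i \sqrt{11}$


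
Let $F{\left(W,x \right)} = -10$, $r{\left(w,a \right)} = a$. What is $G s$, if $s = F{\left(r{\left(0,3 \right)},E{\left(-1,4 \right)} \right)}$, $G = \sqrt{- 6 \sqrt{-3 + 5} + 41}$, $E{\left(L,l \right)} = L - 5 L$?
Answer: $- 10 \sqrt{41 - 6 \sqrt{2}} \approx -57.022$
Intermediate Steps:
$E{\left(L,l \right)} = - 4 L$
$G = \sqrt{41 - 6 \sqrt{2}}$ ($G = \sqrt{- 6 \sqrt{2} + 41} = \sqrt{41 - 6 \sqrt{2}} \approx 5.7022$)
$s = -10$
$G s = \sqrt{41 - 6 \sqrt{2}} \left(-10\right) = - 10 \sqrt{41 - 6 \sqrt{2}}$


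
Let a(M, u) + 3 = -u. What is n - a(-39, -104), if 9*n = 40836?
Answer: 13309/3 ≈ 4436.3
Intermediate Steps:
n = 13612/3 (n = (1/9)*40836 = 13612/3 ≈ 4537.3)
a(M, u) = -3 - u
n - a(-39, -104) = 13612/3 - (-3 - 1*(-104)) = 13612/3 - (-3 + 104) = 13612/3 - 1*101 = 13612/3 - 101 = 13309/3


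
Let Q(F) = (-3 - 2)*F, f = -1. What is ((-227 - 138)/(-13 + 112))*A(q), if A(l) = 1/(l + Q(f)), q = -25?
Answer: 73/396 ≈ 0.18434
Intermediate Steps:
Q(F) = -5*F
A(l) = 1/(5 + l) (A(l) = 1/(l - 5*(-1)) = 1/(l + 5) = 1/(5 + l))
((-227 - 138)/(-13 + 112))*A(q) = ((-227 - 138)/(-13 + 112))/(5 - 25) = -365/99/(-20) = -365*1/99*(-1/20) = -365/99*(-1/20) = 73/396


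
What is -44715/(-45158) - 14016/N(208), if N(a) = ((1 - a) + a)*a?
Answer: -38977113/587054 ≈ -66.394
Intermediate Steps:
N(a) = a (N(a) = 1*a = a)
-44715/(-45158) - 14016/N(208) = -44715/(-45158) - 14016/208 = -44715*(-1/45158) - 14016*1/208 = 44715/45158 - 876/13 = -38977113/587054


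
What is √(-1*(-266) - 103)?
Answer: √163 ≈ 12.767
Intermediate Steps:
√(-1*(-266) - 103) = √(266 - 103) = √163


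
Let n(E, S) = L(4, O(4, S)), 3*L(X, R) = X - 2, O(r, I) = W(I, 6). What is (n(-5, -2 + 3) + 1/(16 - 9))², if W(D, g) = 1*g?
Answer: 289/441 ≈ 0.65533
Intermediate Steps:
W(D, g) = g
O(r, I) = 6
L(X, R) = -⅔ + X/3 (L(X, R) = (X - 2)/3 = (-2 + X)/3 = -⅔ + X/3)
n(E, S) = ⅔ (n(E, S) = -⅔ + (⅓)*4 = -⅔ + 4/3 = ⅔)
(n(-5, -2 + 3) + 1/(16 - 9))² = (⅔ + 1/(16 - 9))² = (⅔ + 1/7)² = (⅔ + ⅐)² = (17/21)² = 289/441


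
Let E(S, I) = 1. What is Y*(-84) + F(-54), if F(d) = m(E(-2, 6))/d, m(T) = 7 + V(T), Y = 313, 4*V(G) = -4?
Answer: -236629/9 ≈ -26292.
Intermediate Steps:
V(G) = -1 (V(G) = (¼)*(-4) = -1)
m(T) = 6 (m(T) = 7 - 1 = 6)
F(d) = 6/d
Y*(-84) + F(-54) = 313*(-84) + 6/(-54) = -26292 + 6*(-1/54) = -26292 - ⅑ = -236629/9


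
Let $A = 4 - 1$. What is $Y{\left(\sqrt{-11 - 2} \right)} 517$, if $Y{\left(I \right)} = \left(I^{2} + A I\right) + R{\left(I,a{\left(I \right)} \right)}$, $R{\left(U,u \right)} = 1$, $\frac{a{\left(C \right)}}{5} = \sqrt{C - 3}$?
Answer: $-6204 + 1551 i \sqrt{13} \approx -6204.0 + 5592.2 i$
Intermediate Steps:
$a{\left(C \right)} = 5 \sqrt{-3 + C}$ ($a{\left(C \right)} = 5 \sqrt{C - 3} = 5 \sqrt{-3 + C}$)
$A = 3$ ($A = 4 - 1 = 3$)
$Y{\left(I \right)} = 1 + I^{2} + 3 I$ ($Y{\left(I \right)} = \left(I^{2} + 3 I\right) + 1 = 1 + I^{2} + 3 I$)
$Y{\left(\sqrt{-11 - 2} \right)} 517 = \left(1 + \left(\sqrt{-11 - 2}\right)^{2} + 3 \sqrt{-11 - 2}\right) 517 = \left(1 + \left(\sqrt{-13}\right)^{2} + 3 \sqrt{-13}\right) 517 = \left(1 + \left(i \sqrt{13}\right)^{2} + 3 i \sqrt{13}\right) 517 = \left(1 - 13 + 3 i \sqrt{13}\right) 517 = \left(-12 + 3 i \sqrt{13}\right) 517 = -6204 + 1551 i \sqrt{13}$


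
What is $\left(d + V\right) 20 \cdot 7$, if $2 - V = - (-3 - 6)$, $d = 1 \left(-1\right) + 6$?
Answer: $-280$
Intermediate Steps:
$d = 5$ ($d = -1 + 6 = 5$)
$V = -7$ ($V = 2 - - (-3 - 6) = 2 - \left(-1\right) \left(-9\right) = 2 - 9 = -7$)
$\left(d + V\right) 20 \cdot 7 = \left(5 - 7\right) 20 \cdot 7 = \left(-2\right) 140 = -280$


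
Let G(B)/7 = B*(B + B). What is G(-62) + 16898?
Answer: 70714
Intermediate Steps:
G(B) = 14*B² (G(B) = 7*(B*(B + B)) = 7*(B*(2*B)) = 7*(2*B²) = 14*B²)
G(-62) + 16898 = 14*(-62)² + 16898 = 14*3844 + 16898 = 53816 + 16898 = 70714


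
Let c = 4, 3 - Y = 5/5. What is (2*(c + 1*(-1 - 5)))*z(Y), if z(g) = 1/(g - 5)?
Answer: 4/3 ≈ 1.3333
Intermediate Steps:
Y = 2 (Y = 3 - 5/5 = 3 - 1*1 = 3 - 1 = 2)
z(g) = 1/(-5 + g)
(2*(c + 1*(-1 - 5)))*z(Y) = (2*(4 + 1*(-1 - 5)))/(-5 + 2) = (2*(4 + 1*(-6)))/(-3) = (2*(4 - 6))*(-⅓) = (2*(-2))*(-⅓) = -4*(-⅓) = 4/3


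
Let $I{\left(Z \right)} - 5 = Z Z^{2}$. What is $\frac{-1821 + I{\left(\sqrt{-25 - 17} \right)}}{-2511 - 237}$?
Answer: $\frac{454}{687} + \frac{7 i \sqrt{42}}{458} \approx 0.66084 + 0.099051 i$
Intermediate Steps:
$I{\left(Z \right)} = 5 + Z^{3}$ ($I{\left(Z \right)} = 5 + Z Z^{2} = 5 + Z^{3}$)
$\frac{-1821 + I{\left(\sqrt{-25 - 17} \right)}}{-2511 - 237} = \frac{-1821 + \left(5 + \left(\sqrt{-25 - 17}\right)^{3}\right)}{-2511 - 237} = \frac{-1821 + \left(5 + \left(\sqrt{-42}\right)^{3}\right)}{-2748} = \left(-1821 + \left(5 + \left(i \sqrt{42}\right)^{3}\right)\right) \left(- \frac{1}{2748}\right) = \left(-1821 + \left(5 - 42 i \sqrt{42}\right)\right) \left(- \frac{1}{2748}\right) = \left(-1816 - 42 i \sqrt{42}\right) \left(- \frac{1}{2748}\right) = \frac{454}{687} + \frac{7 i \sqrt{42}}{458}$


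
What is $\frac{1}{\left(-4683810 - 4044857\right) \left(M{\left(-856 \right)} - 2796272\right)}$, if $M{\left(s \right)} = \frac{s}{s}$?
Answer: $\frac{1}{24407718400757} \approx 4.0971 \cdot 10^{-14}$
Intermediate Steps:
$M{\left(s \right)} = 1$
$\frac{1}{\left(-4683810 - 4044857\right) \left(M{\left(-856 \right)} - 2796272\right)} = \frac{1}{\left(-4683810 - 4044857\right) \left(1 - 2796272\right)} = \frac{1}{\left(-8728667\right) \left(-2796271\right)} = \frac{1}{24407718400757}$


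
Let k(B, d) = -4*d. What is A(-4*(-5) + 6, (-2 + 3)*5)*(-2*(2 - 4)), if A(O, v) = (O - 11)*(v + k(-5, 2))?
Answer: -180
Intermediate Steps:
A(O, v) = (-11 + O)*(-8 + v) (A(O, v) = (O - 11)*(v - 4*2) = (-11 + O)*(v - 8) = (-11 + O)*(-8 + v))
A(-4*(-5) + 6, (-2 + 3)*5)*(-2*(2 - 4)) = (88 - 11*(-2 + 3)*5 - 8*(-4*(-5) + 6) + (-4*(-5) + 6)*((-2 + 3)*5))*(-2*(2 - 4)) = (88 - 11*5 - 8*(20 + 6) + (20 + 6)*(1*5))*(-2*(-2)) = (88 - 11*5 - 8*26 + 26*5)*4 = (88 - 55 - 208 + 130)*4 = -45*4 = -180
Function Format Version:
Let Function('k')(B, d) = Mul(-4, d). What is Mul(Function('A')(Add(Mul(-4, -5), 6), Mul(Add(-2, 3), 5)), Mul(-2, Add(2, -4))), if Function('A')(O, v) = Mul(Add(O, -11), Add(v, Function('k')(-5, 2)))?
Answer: -180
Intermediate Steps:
Function('A')(O, v) = Mul(Add(-11, O), Add(-8, v)) (Function('A')(O, v) = Mul(Add(O, -11), Add(v, Mul(-4, 2))) = Mul(Add(-11, O), Add(v, -8)) = Mul(Add(-11, O), Add(-8, v)))
Mul(Function('A')(Add(Mul(-4, -5), 6), Mul(Add(-2, 3), 5)), Mul(-2, Add(2, -4))) = Mul(Add(88, Mul(-11, Mul(Add(-2, 3), 5)), Mul(-8, Add(Mul(-4, -5), 6)), Mul(Add(Mul(-4, -5), 6), Mul(Add(-2, 3), 5))), Mul(-2, Add(2, -4))) = Mul(Add(88, Mul(-11, Mul(1, 5)), Mul(-8, Add(20, 6)), Mul(Add(20, 6), Mul(1, 5))), Mul(-2, -2)) = Mul(Add(88, Mul(-11, 5), Mul(-8, 26), Mul(26, 5)), 4) = Mul(Add(88, -55, -208, 130), 4) = Mul(-45, 4) = -180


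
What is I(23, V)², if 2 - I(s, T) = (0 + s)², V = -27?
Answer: 277729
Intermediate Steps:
I(s, T) = 2 - s² (I(s, T) = 2 - (0 + s)² = 2 - s²)
I(23, V)² = (2 - 1*23²)² = (2 - 1*529)² = (2 - 529)² = (-527)² = 277729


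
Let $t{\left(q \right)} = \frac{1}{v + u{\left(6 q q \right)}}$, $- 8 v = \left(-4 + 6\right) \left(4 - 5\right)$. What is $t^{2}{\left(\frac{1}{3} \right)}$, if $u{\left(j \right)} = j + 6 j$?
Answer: $\frac{144}{3481} \approx 0.041367$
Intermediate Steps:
$u{\left(j \right)} = 7 j$
$v = \frac{1}{4}$ ($v = - \frac{\left(-4 + 6\right) \left(4 - 5\right)}{8} = - \frac{2 \left(-1\right)}{8} = \left(- \frac{1}{8}\right) \left(-2\right) = \frac{1}{4} \approx 0.25$)
$t{\left(q \right)} = \frac{1}{\frac{1}{4} + 42 q^{2}}$ ($t{\left(q \right)} = \frac{1}{\frac{1}{4} + 7 \cdot 6 q q} = \frac{1}{\frac{1}{4} + 7 \cdot 6 q^{2}} = \frac{1}{\frac{1}{4} + 42 q^{2}}$)
$t^{2}{\left(\frac{1}{3} \right)} = \left(\frac{4}{1 + 168 \left(\frac{1}{3}\right)^{2}}\right)^{2} = \left(\frac{4}{1 + \frac{168}{9}}\right)^{2} = \left(\frac{4}{1 + 168 \cdot \frac{1}{9}}\right)^{2} = \left(\frac{4}{1 + \frac{56}{3}}\right)^{2} = \left(\frac{4}{\frac{59}{3}}\right)^{2} = \left(4 \cdot \frac{3}{59}\right)^{2} = \left(\frac{12}{59}\right)^{2} = \frac{144}{3481}$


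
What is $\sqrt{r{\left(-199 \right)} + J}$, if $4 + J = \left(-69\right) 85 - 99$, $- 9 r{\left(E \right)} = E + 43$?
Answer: $\frac{2 i \sqrt{13389}}{3} \approx 77.141 i$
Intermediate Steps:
$r{\left(E \right)} = - \frac{43}{9} - \frac{E}{9}$ ($r{\left(E \right)} = - \frac{E + 43}{9} = - \frac{43 + E}{9} = - \frac{43}{9} - \frac{E}{9}$)
$J = -5968$ ($J = -4 - 5964 = -5968$)
$\sqrt{r{\left(-199 \right)} + J} = \sqrt{\left(- \frac{43}{9} - - \frac{199}{9}\right) - 5968} = \sqrt{\left(- \frac{43}{9} + \frac{199}{9}\right) - 5968} = \sqrt{\frac{52}{3} - 5968} = \sqrt{- \frac{17852}{3}} = \frac{2 i \sqrt{13389}}{3}$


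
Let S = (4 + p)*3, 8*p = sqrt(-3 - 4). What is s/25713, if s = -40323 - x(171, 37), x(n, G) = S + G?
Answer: -40372/25713 - I*sqrt(7)/68568 ≈ -1.5701 - 3.8586e-5*I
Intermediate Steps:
p = I*sqrt(7)/8 (p = sqrt(-3 - 4)/8 = sqrt(-7)/8 = (I*sqrt(7))/8 = I*sqrt(7)/8 ≈ 0.33072*I)
S = 12 + 3*I*sqrt(7)/8 (S = (4 + I*sqrt(7)/8)*3 = 12 + 3*I*sqrt(7)/8 ≈ 12.0 + 0.99216*I)
x(n, G) = 12 + G + 3*I*sqrt(7)/8 (x(n, G) = (12 + 3*I*sqrt(7)/8) + G = 12 + G + 3*I*sqrt(7)/8)
s = -40372 - 3*I*sqrt(7)/8 (s = -40323 - (12 + 37 + 3*I*sqrt(7)/8) = -40323 - (49 + 3*I*sqrt(7)/8) = -40323 + (-49 - 3*I*sqrt(7)/8) = -40372 - 3*I*sqrt(7)/8 ≈ -40372.0 - 0.99216*I)
s/25713 = (-40372 - 3*I*sqrt(7)/8)/25713 = (-40372 - 3*I*sqrt(7)/8)*(1/25713) = -40372/25713 - I*sqrt(7)/68568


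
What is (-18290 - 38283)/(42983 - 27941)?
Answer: -56573/15042 ≈ -3.7610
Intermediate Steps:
(-18290 - 38283)/(42983 - 27941) = -56573/15042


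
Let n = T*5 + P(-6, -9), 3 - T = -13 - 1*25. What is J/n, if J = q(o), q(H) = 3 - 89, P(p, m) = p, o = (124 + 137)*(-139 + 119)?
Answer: -86/199 ≈ -0.43216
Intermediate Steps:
T = 41 (T = 3 - (-13 - 1*25) = 3 - (-13 - 25) = 3 - 1*(-38) = 3 + 38 = 41)
o = -5220 (o = 261*(-20) = -5220)
q(H) = -86
J = -86
n = 199 (n = 41*5 - 6 = 205 - 6 = 199)
J/n = -86/199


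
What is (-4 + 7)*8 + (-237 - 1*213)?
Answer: -426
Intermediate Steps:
(-4 + 7)*8 + (-237 - 1*213) = 3*8 + (-237 - 213) = 24 - 450 = -426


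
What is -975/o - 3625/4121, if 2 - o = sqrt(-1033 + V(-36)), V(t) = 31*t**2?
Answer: -133842925/161291819 + 975*sqrt(39143)/39139 ≈ 4.0988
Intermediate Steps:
o = 2 - sqrt(39143) (o = 2 - sqrt(-1033 + 31*(-36)**2) = 2 - sqrt(-1033 + 31*1296) = 2 - sqrt(-1033 + 40176) = 2 - sqrt(39143) ≈ -195.85)
-975/o - 3625/4121 = -975/(2 - sqrt(39143)) - 3625/4121 = -3625/4121 - 975/(2 - sqrt(39143))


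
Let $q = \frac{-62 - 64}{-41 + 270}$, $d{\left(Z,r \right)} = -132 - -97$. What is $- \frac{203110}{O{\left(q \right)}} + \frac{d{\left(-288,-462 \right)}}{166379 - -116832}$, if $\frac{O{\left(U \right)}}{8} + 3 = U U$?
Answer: $\frac{1508281440116725}{160237385268} \approx 9412.8$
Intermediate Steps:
$d{\left(Z,r \right)} = -35$ ($d{\left(Z,r \right)} = -132 + 97 = -35$)
$q = - \frac{126}{229} \approx -0.55022$
$O{\left(U \right)} = -24 + 8 U^{2}$ ($O{\left(U \right)} = -24 + 8 U U = -24 + 8 U^{2}$)
$- \frac{203110}{O{\left(q \right)}} + \frac{d{\left(-288,-462 \right)}}{166379 - -116832} = - \frac{203110}{-24 + 8 \left(- \frac{126}{229}\right)^{2}} - \frac{35}{166379 - -116832} = - \frac{203110}{-24 + 8 \cdot \frac{15876}{52441}} - \frac{35}{166379 + 116832} = - \frac{203110}{-24 + \frac{127008}{52441}} - \frac{35}{283211} = - \frac{203110}{- \frac{1131576}{52441}} - \frac{35}{283211} = \left(-203110\right) \left(- \frac{52441}{1131576}\right) - \frac{35}{283211} = \frac{5325645755}{565788} - \frac{35}{283211} = \frac{1508281440116725}{160237385268}$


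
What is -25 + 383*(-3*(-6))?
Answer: 6869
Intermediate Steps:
-25 + 383*(-3*(-6)) = -25 + 383*18 = -25 + 6894 = 6869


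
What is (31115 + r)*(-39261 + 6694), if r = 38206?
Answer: -2257577007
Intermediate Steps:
(31115 + r)*(-39261 + 6694) = (31115 + 38206)*(-39261 + 6694) = 69321*(-32567) = -2257577007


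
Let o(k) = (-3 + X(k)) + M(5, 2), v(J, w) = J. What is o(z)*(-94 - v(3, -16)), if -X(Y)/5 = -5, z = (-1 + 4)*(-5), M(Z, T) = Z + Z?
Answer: -3104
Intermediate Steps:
M(Z, T) = 2*Z
z = -15 (z = 3*(-5) = -15)
X(Y) = 25 (X(Y) = -5*(-5) = 25)
o(k) = 32 (o(k) = (-3 + 25) + 2*5 = 22 + 10 = 32)
o(z)*(-94 - v(3, -16)) = 32*(-94 - 1*3) = 32*(-94 - 3) = 32*(-97) = -3104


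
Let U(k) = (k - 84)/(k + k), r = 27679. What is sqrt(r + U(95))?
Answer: sqrt(999213990)/190 ≈ 166.37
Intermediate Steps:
U(k) = (-84 + k)/(2*k) (U(k) = (-84 + k)/((2*k)) = (-84 + k)*(1/(2*k)) = (-84 + k)/(2*k))
sqrt(r + U(95)) = sqrt(27679 + (1/2)*(-84 + 95)/95) = sqrt(27679 + (1/2)*(1/95)*11) = sqrt(27679 + 11/190) = sqrt(5259021/190) = sqrt(999213990)/190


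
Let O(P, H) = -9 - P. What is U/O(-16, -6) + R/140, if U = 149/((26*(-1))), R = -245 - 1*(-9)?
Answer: -2279/910 ≈ -2.5044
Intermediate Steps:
R = -236 (R = -245 + 9 = -236)
U = -149/26 (U = 149/(-26) = 149*(-1/26) = -149/26 ≈ -5.7308)
U/O(-16, -6) + R/140 = -149/(26*(-9 - 1*(-16))) - 236/140 = -149/(26*(-9 + 16)) - 236*1/140 = -149/26/7 - 59/35 = -149/26*1/7 - 59/35 = -149/182 - 59/35 = -2279/910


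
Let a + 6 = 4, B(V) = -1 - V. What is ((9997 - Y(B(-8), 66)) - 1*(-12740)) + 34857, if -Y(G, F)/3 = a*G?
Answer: 57552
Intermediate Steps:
a = -2 (a = -6 + 4 = -2)
Y(G, F) = 6*G (Y(G, F) = -(-6)*G = 6*G)
((9997 - Y(B(-8), 66)) - 1*(-12740)) + 34857 = ((9997 - 6*(-1 - 1*(-8))) - 1*(-12740)) + 34857 = ((9997 - 6*(-1 + 8)) + 12740) + 34857 = ((9997 - 6*7) + 12740) + 34857 = ((9997 - 1*42) + 12740) + 34857 = ((9997 - 42) + 12740) + 34857 = (9955 + 12740) + 34857 = 22695 + 34857 = 57552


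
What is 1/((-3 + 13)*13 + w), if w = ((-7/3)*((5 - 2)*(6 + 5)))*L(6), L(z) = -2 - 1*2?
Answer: 1/438 ≈ 0.0022831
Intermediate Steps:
L(z) = -4 (L(z) = -2 - 2 = -4)
w = 308 (w = ((-7/3)*((5 - 2)*(6 + 5)))*(-4) = ((-7*1/3)*(3*11))*(-4) = -7/3*33*(-4) = -77*(-4) = 308)
1/((-3 + 13)*13 + w) = 1/((-3 + 13)*13 + 308) = 1/(10*13 + 308) = 1/(130 + 308) = 1/438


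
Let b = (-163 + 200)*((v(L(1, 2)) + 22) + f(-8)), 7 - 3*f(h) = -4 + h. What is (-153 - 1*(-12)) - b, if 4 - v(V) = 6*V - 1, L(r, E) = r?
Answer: -3457/3 ≈ -1152.3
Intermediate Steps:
v(V) = 5 - 6*V (v(V) = 4 - (6*V - 1) = 4 - (-1 + 6*V) = 4 + (1 - 6*V) = 5 - 6*V)
f(h) = 11/3 - h/3 (f(h) = 7/3 - (-4 + h)/3 = 7/3 + (4/3 - h/3) = 11/3 - h/3)
b = 3034/3 (b = (-163 + 200)*(((5 - 6*1) + 22) + (11/3 - ⅓*(-8))) = 37*(((5 - 6) + 22) + (11/3 + 8/3)) = 37*((-1 + 22) + 19/3) = 37*(21 + 19/3) = 37*(82/3) = 3034/3 ≈ 1011.3)
(-153 - 1*(-12)) - b = (-153 - 1*(-12)) - 1*3034/3 = (-153 + 12) - 3034/3 = -141 - 3034/3 = -3457/3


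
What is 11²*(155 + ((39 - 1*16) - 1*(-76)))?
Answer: 30734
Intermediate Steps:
11²*(155 + ((39 - 1*16) - 1*(-76))) = 121*(155 + ((39 - 16) + 76)) = 121*(155 + (23 + 76)) = 121*(155 + 99) = 121*254 = 30734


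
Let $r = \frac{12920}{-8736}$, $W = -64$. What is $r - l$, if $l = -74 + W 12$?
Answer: $\frac{917849}{1092} \approx 840.52$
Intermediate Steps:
$r = - \frac{1615}{1092}$ ($r = 12920 \left(- \frac{1}{8736}\right) = - \frac{1615}{1092} \approx -1.4789$)
$l = -842$ ($l = -74 - 768 = -842$)
$r - l = - \frac{1615}{1092} - -842 = - \frac{1615}{1092} + 842 = \frac{917849}{1092}$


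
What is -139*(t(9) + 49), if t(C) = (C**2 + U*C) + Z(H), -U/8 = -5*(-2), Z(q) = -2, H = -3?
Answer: 82288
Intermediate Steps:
U = -80 (U = -(-40)*(-2) = -8*10 = -80)
t(C) = -2 + C**2 - 80*C (t(C) = (C**2 - 80*C) - 2 = -2 + C**2 - 80*C)
-139*(t(9) + 49) = -139*((-2 + 9**2 - 80*9) + 49) = -139*((-2 + 81 - 720) + 49) = -139*(-641 + 49) = -139*(-592) = 82288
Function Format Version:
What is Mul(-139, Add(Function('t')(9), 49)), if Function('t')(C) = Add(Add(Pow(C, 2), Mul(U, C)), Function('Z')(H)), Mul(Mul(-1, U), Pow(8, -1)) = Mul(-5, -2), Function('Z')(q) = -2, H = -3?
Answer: 82288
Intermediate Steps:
U = -80 (U = Mul(-8, Mul(-5, -2)) = Mul(-8, 10) = -80)
Function('t')(C) = Add(-2, Pow(C, 2), Mul(-80, C)) (Function('t')(C) = Add(Add(Pow(C, 2), Mul(-80, C)), -2) = Add(-2, Pow(C, 2), Mul(-80, C)))
Mul(-139, Add(Function('t')(9), 49)) = Mul(-139, Add(Add(-2, Pow(9, 2), Mul(-80, 9)), 49)) = Mul(-139, Add(Add(-2, 81, -720), 49)) = Mul(-139, Add(-641, 49)) = Mul(-139, -592) = 82288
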